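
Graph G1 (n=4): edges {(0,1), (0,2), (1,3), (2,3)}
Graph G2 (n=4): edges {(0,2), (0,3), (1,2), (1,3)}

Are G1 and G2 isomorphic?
Yes, isomorphic

The graphs are isomorphic.
One valid mapping φ: V(G1) → V(G2): 0→0, 1→3, 2→2, 3→1

Verify φ preserves adjacency — for each edge of G1, its image is an edge of G2:
  (0,1) → (φ(0),φ(1)) = (0,3) ∈ E(G2) ✓
  (0,2) → (φ(0),φ(2)) = (0,2) ∈ E(G2) ✓
  (1,3) → (φ(1),φ(3)) = (1,3) ∈ E(G2) ✓
  (2,3) → (φ(2),φ(3)) = (1,2) ∈ E(G2) ✓
All 4 edges of G1 map to edges of G2, and |E(G1)| = |E(G2)| = 4, so φ is a bijection on edges as well as vertices. Hence G1 ≅ G2.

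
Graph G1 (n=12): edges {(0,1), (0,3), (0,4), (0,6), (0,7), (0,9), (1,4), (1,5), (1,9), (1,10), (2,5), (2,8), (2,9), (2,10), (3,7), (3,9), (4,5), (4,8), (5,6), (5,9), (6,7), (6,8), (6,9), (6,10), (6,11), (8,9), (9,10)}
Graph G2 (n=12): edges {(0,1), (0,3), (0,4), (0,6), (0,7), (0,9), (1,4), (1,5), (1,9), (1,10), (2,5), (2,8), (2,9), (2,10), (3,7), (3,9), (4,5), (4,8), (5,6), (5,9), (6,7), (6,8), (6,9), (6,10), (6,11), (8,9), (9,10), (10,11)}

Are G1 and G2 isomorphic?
No, not isomorphic

The graphs are NOT isomorphic.

Counting edges: G1 has 27 edge(s); G2 has 28 edge(s).
Edge count is an isomorphism invariant (a bijection on vertices induces a bijection on edges), so differing edge counts rule out isomorphism.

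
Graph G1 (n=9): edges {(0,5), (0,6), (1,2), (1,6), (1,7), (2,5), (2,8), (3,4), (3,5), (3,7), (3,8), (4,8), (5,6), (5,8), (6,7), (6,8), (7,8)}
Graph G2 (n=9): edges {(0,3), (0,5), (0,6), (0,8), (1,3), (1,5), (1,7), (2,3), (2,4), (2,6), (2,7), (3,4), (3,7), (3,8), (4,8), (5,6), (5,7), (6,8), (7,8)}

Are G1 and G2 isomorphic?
No, not isomorphic

The graphs are NOT isomorphic.

Degrees in G1: deg(0)=2, deg(1)=3, deg(2)=3, deg(3)=4, deg(4)=2, deg(5)=5, deg(6)=5, deg(7)=4, deg(8)=6.
Sorted degree sequence of G1: [6, 5, 5, 4, 4, 3, 3, 2, 2].
Degrees in G2: deg(0)=4, deg(1)=3, deg(2)=4, deg(3)=6, deg(4)=3, deg(5)=4, deg(6)=4, deg(7)=5, deg(8)=5.
Sorted degree sequence of G2: [6, 5, 5, 4, 4, 4, 4, 3, 3].
The (sorted) degree sequence is an isomorphism invariant, so since G1 and G2 have different degree sequences they cannot be isomorphic.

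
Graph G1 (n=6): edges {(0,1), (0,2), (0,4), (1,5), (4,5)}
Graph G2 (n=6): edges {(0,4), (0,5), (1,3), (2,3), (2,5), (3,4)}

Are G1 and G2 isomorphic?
No, not isomorphic

The graphs are NOT isomorphic.

Connected components of G1: 2 component(s) with vertex sets [[3], [0, 1, 2, 4, 5]], sizes [1, 5].
Connected components of G2: 1 component(s) with vertex sets [[0, 1, 2, 3, 4, 5]], sizes [6].
The number of connected components (and the multiset of component sizes) is an isomorphism invariant — an isomorphism maps each component of G1 bijectively onto a component of G2. Since G1 has 2 component(s) and G2 has 1, they cannot be isomorphic.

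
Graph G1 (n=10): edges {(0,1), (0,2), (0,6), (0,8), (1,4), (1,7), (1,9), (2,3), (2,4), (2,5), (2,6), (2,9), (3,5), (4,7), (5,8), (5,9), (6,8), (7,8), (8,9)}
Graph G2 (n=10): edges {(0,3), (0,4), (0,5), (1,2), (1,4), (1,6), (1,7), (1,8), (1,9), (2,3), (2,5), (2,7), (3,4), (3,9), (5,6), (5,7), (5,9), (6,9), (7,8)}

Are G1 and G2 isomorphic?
Yes, isomorphic

The graphs are isomorphic.
One valid mapping φ: V(G1) → V(G2): 0→9, 1→3, 2→1, 3→8, 4→4, 5→7, 6→6, 7→0, 8→5, 9→2

Verify φ preserves adjacency — for each edge of G1, its image is an edge of G2:
  (0,1) → (φ(0),φ(1)) = (3,9) ∈ E(G2) ✓
  (0,2) → (φ(0),φ(2)) = (1,9) ∈ E(G2) ✓
  (0,6) → (φ(0),φ(6)) = (6,9) ∈ E(G2) ✓
  (0,8) → (φ(0),φ(8)) = (5,9) ∈ E(G2) ✓
  (1,4) → (φ(1),φ(4)) = (3,4) ∈ E(G2) ✓
  (1,7) → (φ(1),φ(7)) = (0,3) ∈ E(G2) ✓
  (1,9) → (φ(1),φ(9)) = (2,3) ∈ E(G2) ✓
  (2,3) → (φ(2),φ(3)) = (1,8) ∈ E(G2) ✓
  (2,4) → (φ(2),φ(4)) = (1,4) ∈ E(G2) ✓
  (2,5) → (φ(2),φ(5)) = (1,7) ∈ E(G2) ✓
  (2,6) → (φ(2),φ(6)) = (1,6) ∈ E(G2) ✓
  (2,9) → (φ(2),φ(9)) = (1,2) ∈ E(G2) ✓
  (3,5) → (φ(3),φ(5)) = (7,8) ∈ E(G2) ✓
  (4,7) → (φ(4),φ(7)) = (0,4) ∈ E(G2) ✓
  (5,8) → (φ(5),φ(8)) = (5,7) ∈ E(G2) ✓
  (5,9) → (φ(5),φ(9)) = (2,7) ∈ E(G2) ✓
  (6,8) → (φ(6),φ(8)) = (5,6) ∈ E(G2) ✓
  (7,8) → (φ(7),φ(8)) = (0,5) ∈ E(G2) ✓
  (8,9) → (φ(8),φ(9)) = (2,5) ∈ E(G2) ✓
All 19 edges of G1 map to edges of G2, and |E(G1)| = |E(G2)| = 19, so φ is a bijection on edges as well as vertices. Hence G1 ≅ G2.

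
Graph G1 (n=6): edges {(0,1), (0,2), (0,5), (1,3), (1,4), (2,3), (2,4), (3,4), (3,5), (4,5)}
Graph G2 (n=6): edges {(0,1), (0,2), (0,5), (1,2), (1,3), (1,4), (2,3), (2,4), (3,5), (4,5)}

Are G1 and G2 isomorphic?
Yes, isomorphic

The graphs are isomorphic.
One valid mapping φ: V(G1) → V(G2): 0→5, 1→3, 2→4, 3→1, 4→2, 5→0

Verify φ preserves adjacency — for each edge of G1, its image is an edge of G2:
  (0,1) → (φ(0),φ(1)) = (3,5) ∈ E(G2) ✓
  (0,2) → (φ(0),φ(2)) = (4,5) ∈ E(G2) ✓
  (0,5) → (φ(0),φ(5)) = (0,5) ∈ E(G2) ✓
  (1,3) → (φ(1),φ(3)) = (1,3) ∈ E(G2) ✓
  (1,4) → (φ(1),φ(4)) = (2,3) ∈ E(G2) ✓
  (2,3) → (φ(2),φ(3)) = (1,4) ∈ E(G2) ✓
  (2,4) → (φ(2),φ(4)) = (2,4) ∈ E(G2) ✓
  (3,4) → (φ(3),φ(4)) = (1,2) ∈ E(G2) ✓
  (3,5) → (φ(3),φ(5)) = (0,1) ∈ E(G2) ✓
  (4,5) → (φ(4),φ(5)) = (0,2) ∈ E(G2) ✓
All 10 edges of G1 map to edges of G2, and |E(G1)| = |E(G2)| = 10, so φ is a bijection on edges as well as vertices. Hence G1 ≅ G2.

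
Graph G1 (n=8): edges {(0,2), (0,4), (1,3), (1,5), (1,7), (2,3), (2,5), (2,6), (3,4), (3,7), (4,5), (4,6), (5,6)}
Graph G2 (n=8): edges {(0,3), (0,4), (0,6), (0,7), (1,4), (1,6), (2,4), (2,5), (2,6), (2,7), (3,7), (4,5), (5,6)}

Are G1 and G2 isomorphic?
Yes, isomorphic

The graphs are isomorphic.
One valid mapping φ: V(G1) → V(G2): 0→1, 1→7, 2→6, 3→0, 4→4, 5→2, 6→5, 7→3

Verify φ preserves adjacency — for each edge of G1, its image is an edge of G2:
  (0,2) → (φ(0),φ(2)) = (1,6) ∈ E(G2) ✓
  (0,4) → (φ(0),φ(4)) = (1,4) ∈ E(G2) ✓
  (1,3) → (φ(1),φ(3)) = (0,7) ∈ E(G2) ✓
  (1,5) → (φ(1),φ(5)) = (2,7) ∈ E(G2) ✓
  (1,7) → (φ(1),φ(7)) = (3,7) ∈ E(G2) ✓
  (2,3) → (φ(2),φ(3)) = (0,6) ∈ E(G2) ✓
  (2,5) → (φ(2),φ(5)) = (2,6) ∈ E(G2) ✓
  (2,6) → (φ(2),φ(6)) = (5,6) ∈ E(G2) ✓
  (3,4) → (φ(3),φ(4)) = (0,4) ∈ E(G2) ✓
  (3,7) → (φ(3),φ(7)) = (0,3) ∈ E(G2) ✓
  (4,5) → (φ(4),φ(5)) = (2,4) ∈ E(G2) ✓
  (4,6) → (φ(4),φ(6)) = (4,5) ∈ E(G2) ✓
  (5,6) → (φ(5),φ(6)) = (2,5) ∈ E(G2) ✓
All 13 edges of G1 map to edges of G2, and |E(G1)| = |E(G2)| = 13, so φ is a bijection on edges as well as vertices. Hence G1 ≅ G2.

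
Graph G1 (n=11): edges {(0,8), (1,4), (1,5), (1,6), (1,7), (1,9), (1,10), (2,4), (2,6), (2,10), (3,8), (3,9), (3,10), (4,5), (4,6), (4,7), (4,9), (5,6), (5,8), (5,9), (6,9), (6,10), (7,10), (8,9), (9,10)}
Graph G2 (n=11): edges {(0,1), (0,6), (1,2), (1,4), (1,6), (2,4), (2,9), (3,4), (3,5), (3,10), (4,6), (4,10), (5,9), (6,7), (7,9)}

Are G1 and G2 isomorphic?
No, not isomorphic

The graphs are NOT isomorphic.

Connected components of G1: 1 component(s) with vertex sets [[0, 1, 2, 3, 4, 5, 6, 7, 8, 9, 10]], sizes [11].
Connected components of G2: 2 component(s) with vertex sets [[8], [0, 1, 2, 3, 4, 5, 6, 7, 9, 10]], sizes [1, 10].
The number of connected components (and the multiset of component sizes) is an isomorphism invariant — an isomorphism maps each component of G1 bijectively onto a component of G2. Since G1 has 1 component(s) and G2 has 2, they cannot be isomorphic.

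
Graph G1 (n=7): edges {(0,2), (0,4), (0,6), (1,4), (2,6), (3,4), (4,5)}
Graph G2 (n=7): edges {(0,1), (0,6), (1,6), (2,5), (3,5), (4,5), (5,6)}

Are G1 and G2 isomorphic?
Yes, isomorphic

The graphs are isomorphic.
One valid mapping φ: V(G1) → V(G2): 0→6, 1→2, 2→1, 3→3, 4→5, 5→4, 6→0

Verify φ preserves adjacency — for each edge of G1, its image is an edge of G2:
  (0,2) → (φ(0),φ(2)) = (1,6) ∈ E(G2) ✓
  (0,4) → (φ(0),φ(4)) = (5,6) ∈ E(G2) ✓
  (0,6) → (φ(0),φ(6)) = (0,6) ∈ E(G2) ✓
  (1,4) → (φ(1),φ(4)) = (2,5) ∈ E(G2) ✓
  (2,6) → (φ(2),φ(6)) = (0,1) ∈ E(G2) ✓
  (3,4) → (φ(3),φ(4)) = (3,5) ∈ E(G2) ✓
  (4,5) → (φ(4),φ(5)) = (4,5) ∈ E(G2) ✓
All 7 edges of G1 map to edges of G2, and |E(G1)| = |E(G2)| = 7, so φ is a bijection on edges as well as vertices. Hence G1 ≅ G2.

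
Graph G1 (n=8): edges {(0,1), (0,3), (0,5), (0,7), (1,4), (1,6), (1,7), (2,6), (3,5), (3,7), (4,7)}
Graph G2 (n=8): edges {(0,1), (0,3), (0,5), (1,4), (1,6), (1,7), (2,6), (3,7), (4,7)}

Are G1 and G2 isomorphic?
No, not isomorphic

The graphs are NOT isomorphic.

Counting edges: G1 has 11 edge(s); G2 has 9 edge(s).
Edge count is an isomorphism invariant (a bijection on vertices induces a bijection on edges), so differing edge counts rule out isomorphism.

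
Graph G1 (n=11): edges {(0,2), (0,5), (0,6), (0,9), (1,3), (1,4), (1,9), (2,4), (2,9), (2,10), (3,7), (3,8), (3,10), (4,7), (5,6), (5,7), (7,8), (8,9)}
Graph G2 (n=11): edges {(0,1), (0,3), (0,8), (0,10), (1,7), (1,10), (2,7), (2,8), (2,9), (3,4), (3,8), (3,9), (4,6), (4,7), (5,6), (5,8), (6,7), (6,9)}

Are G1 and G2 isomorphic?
Yes, isomorphic

The graphs are isomorphic.
One valid mapping φ: V(G1) → V(G2): 0→0, 1→9, 2→8, 3→6, 4→2, 5→1, 6→10, 7→7, 8→4, 9→3, 10→5

Verify φ preserves adjacency — for each edge of G1, its image is an edge of G2:
  (0,2) → (φ(0),φ(2)) = (0,8) ∈ E(G2) ✓
  (0,5) → (φ(0),φ(5)) = (0,1) ∈ E(G2) ✓
  (0,6) → (φ(0),φ(6)) = (0,10) ∈ E(G2) ✓
  (0,9) → (φ(0),φ(9)) = (0,3) ∈ E(G2) ✓
  (1,3) → (φ(1),φ(3)) = (6,9) ∈ E(G2) ✓
  (1,4) → (φ(1),φ(4)) = (2,9) ∈ E(G2) ✓
  (1,9) → (φ(1),φ(9)) = (3,9) ∈ E(G2) ✓
  (2,4) → (φ(2),φ(4)) = (2,8) ∈ E(G2) ✓
  (2,9) → (φ(2),φ(9)) = (3,8) ∈ E(G2) ✓
  (2,10) → (φ(2),φ(10)) = (5,8) ∈ E(G2) ✓
  (3,7) → (φ(3),φ(7)) = (6,7) ∈ E(G2) ✓
  (3,8) → (φ(3),φ(8)) = (4,6) ∈ E(G2) ✓
  (3,10) → (φ(3),φ(10)) = (5,6) ∈ E(G2) ✓
  (4,7) → (φ(4),φ(7)) = (2,7) ∈ E(G2) ✓
  (5,6) → (φ(5),φ(6)) = (1,10) ∈ E(G2) ✓
  (5,7) → (φ(5),φ(7)) = (1,7) ∈ E(G2) ✓
  (7,8) → (φ(7),φ(8)) = (4,7) ∈ E(G2) ✓
  (8,9) → (φ(8),φ(9)) = (3,4) ∈ E(G2) ✓
All 18 edges of G1 map to edges of G2, and |E(G1)| = |E(G2)| = 18, so φ is a bijection on edges as well as vertices. Hence G1 ≅ G2.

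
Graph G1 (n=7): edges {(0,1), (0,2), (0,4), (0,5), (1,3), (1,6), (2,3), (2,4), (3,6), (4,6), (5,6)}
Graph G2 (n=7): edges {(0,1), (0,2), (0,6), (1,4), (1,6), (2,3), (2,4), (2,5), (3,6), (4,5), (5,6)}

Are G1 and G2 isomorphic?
Yes, isomorphic

The graphs are isomorphic.
One valid mapping φ: V(G1) → V(G2): 0→6, 1→5, 2→1, 3→4, 4→0, 5→3, 6→2

Verify φ preserves adjacency — for each edge of G1, its image is an edge of G2:
  (0,1) → (φ(0),φ(1)) = (5,6) ∈ E(G2) ✓
  (0,2) → (φ(0),φ(2)) = (1,6) ∈ E(G2) ✓
  (0,4) → (φ(0),φ(4)) = (0,6) ∈ E(G2) ✓
  (0,5) → (φ(0),φ(5)) = (3,6) ∈ E(G2) ✓
  (1,3) → (φ(1),φ(3)) = (4,5) ∈ E(G2) ✓
  (1,6) → (φ(1),φ(6)) = (2,5) ∈ E(G2) ✓
  (2,3) → (φ(2),φ(3)) = (1,4) ∈ E(G2) ✓
  (2,4) → (φ(2),φ(4)) = (0,1) ∈ E(G2) ✓
  (3,6) → (φ(3),φ(6)) = (2,4) ∈ E(G2) ✓
  (4,6) → (φ(4),φ(6)) = (0,2) ∈ E(G2) ✓
  (5,6) → (φ(5),φ(6)) = (2,3) ∈ E(G2) ✓
All 11 edges of G1 map to edges of G2, and |E(G1)| = |E(G2)| = 11, so φ is a bijection on edges as well as vertices. Hence G1 ≅ G2.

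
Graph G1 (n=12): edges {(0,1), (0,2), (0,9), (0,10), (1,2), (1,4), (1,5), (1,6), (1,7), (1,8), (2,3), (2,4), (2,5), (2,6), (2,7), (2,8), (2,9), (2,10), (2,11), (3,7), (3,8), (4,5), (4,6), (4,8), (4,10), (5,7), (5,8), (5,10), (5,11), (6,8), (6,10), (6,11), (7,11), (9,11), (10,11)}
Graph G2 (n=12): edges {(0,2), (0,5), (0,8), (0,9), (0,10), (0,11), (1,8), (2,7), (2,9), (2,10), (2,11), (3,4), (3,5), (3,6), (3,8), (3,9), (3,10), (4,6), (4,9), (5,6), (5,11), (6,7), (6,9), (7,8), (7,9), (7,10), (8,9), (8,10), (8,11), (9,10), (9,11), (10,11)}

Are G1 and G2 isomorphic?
No, not isomorphic

The graphs are NOT isomorphic.

Degrees in G1: deg(0)=4, deg(1)=7, deg(2)=11, deg(3)=3, deg(4)=6, deg(5)=7, deg(6)=6, deg(7)=5, deg(8)=6, deg(9)=3, deg(10)=6, deg(11)=6.
Sorted degree sequence of G1: [11, 7, 7, 6, 6, 6, 6, 6, 5, 4, 3, 3].
Degrees in G2: deg(0)=6, deg(1)=1, deg(2)=5, deg(3)=6, deg(4)=3, deg(5)=4, deg(6)=5, deg(7)=5, deg(8)=7, deg(9)=9, deg(10)=7, deg(11)=6.
Sorted degree sequence of G2: [9, 7, 7, 6, 6, 6, 5, 5, 5, 4, 3, 1].
The (sorted) degree sequence is an isomorphism invariant, so since G1 and G2 have different degree sequences they cannot be isomorphic.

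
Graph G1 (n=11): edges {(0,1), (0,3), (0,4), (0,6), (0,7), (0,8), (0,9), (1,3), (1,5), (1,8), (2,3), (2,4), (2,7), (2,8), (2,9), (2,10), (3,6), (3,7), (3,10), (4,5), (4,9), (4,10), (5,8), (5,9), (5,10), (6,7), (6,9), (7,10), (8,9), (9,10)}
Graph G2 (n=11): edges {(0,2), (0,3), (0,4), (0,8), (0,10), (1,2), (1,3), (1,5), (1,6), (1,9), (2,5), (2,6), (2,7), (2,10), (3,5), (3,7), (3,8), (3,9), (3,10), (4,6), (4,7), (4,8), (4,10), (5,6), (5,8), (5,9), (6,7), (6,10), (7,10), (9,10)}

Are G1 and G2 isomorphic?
Yes, isomorphic

The graphs are isomorphic.
One valid mapping φ: V(G1) → V(G2): 0→3, 1→8, 2→2, 3→5, 4→7, 5→4, 6→9, 7→1, 8→0, 9→10, 10→6

Verify φ preserves adjacency — for each edge of G1, its image is an edge of G2:
  (0,1) → (φ(0),φ(1)) = (3,8) ∈ E(G2) ✓
  (0,3) → (φ(0),φ(3)) = (3,5) ∈ E(G2) ✓
  (0,4) → (φ(0),φ(4)) = (3,7) ∈ E(G2) ✓
  (0,6) → (φ(0),φ(6)) = (3,9) ∈ E(G2) ✓
  (0,7) → (φ(0),φ(7)) = (1,3) ∈ E(G2) ✓
  (0,8) → (φ(0),φ(8)) = (0,3) ∈ E(G2) ✓
  (0,9) → (φ(0),φ(9)) = (3,10) ∈ E(G2) ✓
  (1,3) → (φ(1),φ(3)) = (5,8) ∈ E(G2) ✓
  (1,5) → (φ(1),φ(5)) = (4,8) ∈ E(G2) ✓
  (1,8) → (φ(1),φ(8)) = (0,8) ∈ E(G2) ✓
  (2,3) → (φ(2),φ(3)) = (2,5) ∈ E(G2) ✓
  (2,4) → (φ(2),φ(4)) = (2,7) ∈ E(G2) ✓
  (2,7) → (φ(2),φ(7)) = (1,2) ∈ E(G2) ✓
  (2,8) → (φ(2),φ(8)) = (0,2) ∈ E(G2) ✓
  (2,9) → (φ(2),φ(9)) = (2,10) ∈ E(G2) ✓
  (2,10) → (φ(2),φ(10)) = (2,6) ∈ E(G2) ✓
  (3,6) → (φ(3),φ(6)) = (5,9) ∈ E(G2) ✓
  (3,7) → (φ(3),φ(7)) = (1,5) ∈ E(G2) ✓
  (3,10) → (φ(3),φ(10)) = (5,6) ∈ E(G2) ✓
  (4,5) → (φ(4),φ(5)) = (4,7) ∈ E(G2) ✓
  (4,9) → (φ(4),φ(9)) = (7,10) ∈ E(G2) ✓
  (4,10) → (φ(4),φ(10)) = (6,7) ∈ E(G2) ✓
  (5,8) → (φ(5),φ(8)) = (0,4) ∈ E(G2) ✓
  (5,9) → (φ(5),φ(9)) = (4,10) ∈ E(G2) ✓
  (5,10) → (φ(5),φ(10)) = (4,6) ∈ E(G2) ✓
  (6,7) → (φ(6),φ(7)) = (1,9) ∈ E(G2) ✓
  (6,9) → (φ(6),φ(9)) = (9,10) ∈ E(G2) ✓
  (7,10) → (φ(7),φ(10)) = (1,6) ∈ E(G2) ✓
  (8,9) → (φ(8),φ(9)) = (0,10) ∈ E(G2) ✓
  (9,10) → (φ(9),φ(10)) = (6,10) ∈ E(G2) ✓
All 30 edges of G1 map to edges of G2, and |E(G1)| = |E(G2)| = 30, so φ is a bijection on edges as well as vertices. Hence G1 ≅ G2.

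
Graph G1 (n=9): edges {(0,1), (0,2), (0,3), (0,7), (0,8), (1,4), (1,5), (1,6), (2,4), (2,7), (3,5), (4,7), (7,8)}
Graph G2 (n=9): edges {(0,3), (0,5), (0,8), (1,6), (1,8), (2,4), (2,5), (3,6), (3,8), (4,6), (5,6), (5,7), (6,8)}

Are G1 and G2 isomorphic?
Yes, isomorphic

The graphs are isomorphic.
One valid mapping φ: V(G1) → V(G2): 0→6, 1→5, 2→3, 3→4, 4→0, 5→2, 6→7, 7→8, 8→1

Verify φ preserves adjacency — for each edge of G1, its image is an edge of G2:
  (0,1) → (φ(0),φ(1)) = (5,6) ∈ E(G2) ✓
  (0,2) → (φ(0),φ(2)) = (3,6) ∈ E(G2) ✓
  (0,3) → (φ(0),φ(3)) = (4,6) ∈ E(G2) ✓
  (0,7) → (φ(0),φ(7)) = (6,8) ∈ E(G2) ✓
  (0,8) → (φ(0),φ(8)) = (1,6) ∈ E(G2) ✓
  (1,4) → (φ(1),φ(4)) = (0,5) ∈ E(G2) ✓
  (1,5) → (φ(1),φ(5)) = (2,5) ∈ E(G2) ✓
  (1,6) → (φ(1),φ(6)) = (5,7) ∈ E(G2) ✓
  (2,4) → (φ(2),φ(4)) = (0,3) ∈ E(G2) ✓
  (2,7) → (φ(2),φ(7)) = (3,8) ∈ E(G2) ✓
  (3,5) → (φ(3),φ(5)) = (2,4) ∈ E(G2) ✓
  (4,7) → (φ(4),φ(7)) = (0,8) ∈ E(G2) ✓
  (7,8) → (φ(7),φ(8)) = (1,8) ∈ E(G2) ✓
All 13 edges of G1 map to edges of G2, and |E(G1)| = |E(G2)| = 13, so φ is a bijection on edges as well as vertices. Hence G1 ≅ G2.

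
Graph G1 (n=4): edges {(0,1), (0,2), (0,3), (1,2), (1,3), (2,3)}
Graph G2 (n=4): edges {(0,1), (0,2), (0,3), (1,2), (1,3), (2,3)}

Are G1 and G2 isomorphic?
Yes, isomorphic

The graphs are isomorphic.
One valid mapping φ: V(G1) → V(G2): 0→3, 1→2, 2→0, 3→1

Verify φ preserves adjacency — for each edge of G1, its image is an edge of G2:
  (0,1) → (φ(0),φ(1)) = (2,3) ∈ E(G2) ✓
  (0,2) → (φ(0),φ(2)) = (0,3) ∈ E(G2) ✓
  (0,3) → (φ(0),φ(3)) = (1,3) ∈ E(G2) ✓
  (1,2) → (φ(1),φ(2)) = (0,2) ∈ E(G2) ✓
  (1,3) → (φ(1),φ(3)) = (1,2) ∈ E(G2) ✓
  (2,3) → (φ(2),φ(3)) = (0,1) ∈ E(G2) ✓
All 6 edges of G1 map to edges of G2, and |E(G1)| = |E(G2)| = 6, so φ is a bijection on edges as well as vertices. Hence G1 ≅ G2.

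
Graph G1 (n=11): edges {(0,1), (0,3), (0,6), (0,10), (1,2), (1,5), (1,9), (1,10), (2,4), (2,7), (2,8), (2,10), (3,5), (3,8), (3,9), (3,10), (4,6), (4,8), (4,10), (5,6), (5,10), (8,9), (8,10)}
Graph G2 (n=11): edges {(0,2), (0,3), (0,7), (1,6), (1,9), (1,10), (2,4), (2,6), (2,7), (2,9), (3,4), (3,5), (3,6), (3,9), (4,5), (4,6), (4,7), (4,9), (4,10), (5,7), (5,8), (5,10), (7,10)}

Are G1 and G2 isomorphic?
Yes, isomorphic

The graphs are isomorphic.
One valid mapping φ: V(G1) → V(G2): 0→9, 1→3, 2→5, 3→2, 4→10, 5→6, 6→1, 7→8, 8→7, 9→0, 10→4

Verify φ preserves adjacency — for each edge of G1, its image is an edge of G2:
  (0,1) → (φ(0),φ(1)) = (3,9) ∈ E(G2) ✓
  (0,3) → (φ(0),φ(3)) = (2,9) ∈ E(G2) ✓
  (0,6) → (φ(0),φ(6)) = (1,9) ∈ E(G2) ✓
  (0,10) → (φ(0),φ(10)) = (4,9) ∈ E(G2) ✓
  (1,2) → (φ(1),φ(2)) = (3,5) ∈ E(G2) ✓
  (1,5) → (φ(1),φ(5)) = (3,6) ∈ E(G2) ✓
  (1,9) → (φ(1),φ(9)) = (0,3) ∈ E(G2) ✓
  (1,10) → (φ(1),φ(10)) = (3,4) ∈ E(G2) ✓
  (2,4) → (φ(2),φ(4)) = (5,10) ∈ E(G2) ✓
  (2,7) → (φ(2),φ(7)) = (5,8) ∈ E(G2) ✓
  (2,8) → (φ(2),φ(8)) = (5,7) ∈ E(G2) ✓
  (2,10) → (φ(2),φ(10)) = (4,5) ∈ E(G2) ✓
  (3,5) → (φ(3),φ(5)) = (2,6) ∈ E(G2) ✓
  (3,8) → (φ(3),φ(8)) = (2,7) ∈ E(G2) ✓
  (3,9) → (φ(3),φ(9)) = (0,2) ∈ E(G2) ✓
  (3,10) → (φ(3),φ(10)) = (2,4) ∈ E(G2) ✓
  (4,6) → (φ(4),φ(6)) = (1,10) ∈ E(G2) ✓
  (4,8) → (φ(4),φ(8)) = (7,10) ∈ E(G2) ✓
  (4,10) → (φ(4),φ(10)) = (4,10) ∈ E(G2) ✓
  (5,6) → (φ(5),φ(6)) = (1,6) ∈ E(G2) ✓
  (5,10) → (φ(5),φ(10)) = (4,6) ∈ E(G2) ✓
  (8,9) → (φ(8),φ(9)) = (0,7) ∈ E(G2) ✓
  (8,10) → (φ(8),φ(10)) = (4,7) ∈ E(G2) ✓
All 23 edges of G1 map to edges of G2, and |E(G1)| = |E(G2)| = 23, so φ is a bijection on edges as well as vertices. Hence G1 ≅ G2.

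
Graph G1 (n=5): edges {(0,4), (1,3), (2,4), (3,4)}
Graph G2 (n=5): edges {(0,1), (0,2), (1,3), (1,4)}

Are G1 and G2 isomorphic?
Yes, isomorphic

The graphs are isomorphic.
One valid mapping φ: V(G1) → V(G2): 0→4, 1→2, 2→3, 3→0, 4→1

Verify φ preserves adjacency — for each edge of G1, its image is an edge of G2:
  (0,4) → (φ(0),φ(4)) = (1,4) ∈ E(G2) ✓
  (1,3) → (φ(1),φ(3)) = (0,2) ∈ E(G2) ✓
  (2,4) → (φ(2),φ(4)) = (1,3) ∈ E(G2) ✓
  (3,4) → (φ(3),φ(4)) = (0,1) ∈ E(G2) ✓
All 4 edges of G1 map to edges of G2, and |E(G1)| = |E(G2)| = 4, so φ is a bijection on edges as well as vertices. Hence G1 ≅ G2.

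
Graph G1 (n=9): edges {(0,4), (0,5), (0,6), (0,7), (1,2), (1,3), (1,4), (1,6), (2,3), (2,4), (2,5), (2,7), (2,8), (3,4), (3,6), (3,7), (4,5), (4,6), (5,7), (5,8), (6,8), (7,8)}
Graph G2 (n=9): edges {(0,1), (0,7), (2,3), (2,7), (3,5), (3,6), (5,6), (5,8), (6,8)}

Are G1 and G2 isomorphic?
No, not isomorphic

The graphs are NOT isomorphic.

Connected components of G1: 1 component(s) with vertex sets [[0, 1, 2, 3, 4, 5, 6, 7, 8]], sizes [9].
Connected components of G2: 2 component(s) with vertex sets [[4], [0, 1, 2, 3, 5, 6, 7, 8]], sizes [1, 8].
The number of connected components (and the multiset of component sizes) is an isomorphism invariant — an isomorphism maps each component of G1 bijectively onto a component of G2. Since G1 has 1 component(s) and G2 has 2, they cannot be isomorphic.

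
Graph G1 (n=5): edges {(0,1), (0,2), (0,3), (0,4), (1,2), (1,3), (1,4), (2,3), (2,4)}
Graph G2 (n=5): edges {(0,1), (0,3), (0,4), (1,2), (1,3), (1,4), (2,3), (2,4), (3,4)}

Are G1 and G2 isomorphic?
Yes, isomorphic

The graphs are isomorphic.
One valid mapping φ: V(G1) → V(G2): 0→1, 1→4, 2→3, 3→0, 4→2

Verify φ preserves adjacency — for each edge of G1, its image is an edge of G2:
  (0,1) → (φ(0),φ(1)) = (1,4) ∈ E(G2) ✓
  (0,2) → (φ(0),φ(2)) = (1,3) ∈ E(G2) ✓
  (0,3) → (φ(0),φ(3)) = (0,1) ∈ E(G2) ✓
  (0,4) → (φ(0),φ(4)) = (1,2) ∈ E(G2) ✓
  (1,2) → (φ(1),φ(2)) = (3,4) ∈ E(G2) ✓
  (1,3) → (φ(1),φ(3)) = (0,4) ∈ E(G2) ✓
  (1,4) → (φ(1),φ(4)) = (2,4) ∈ E(G2) ✓
  (2,3) → (φ(2),φ(3)) = (0,3) ∈ E(G2) ✓
  (2,4) → (φ(2),φ(4)) = (2,3) ∈ E(G2) ✓
All 9 edges of G1 map to edges of G2, and |E(G1)| = |E(G2)| = 9, so φ is a bijection on edges as well as vertices. Hence G1 ≅ G2.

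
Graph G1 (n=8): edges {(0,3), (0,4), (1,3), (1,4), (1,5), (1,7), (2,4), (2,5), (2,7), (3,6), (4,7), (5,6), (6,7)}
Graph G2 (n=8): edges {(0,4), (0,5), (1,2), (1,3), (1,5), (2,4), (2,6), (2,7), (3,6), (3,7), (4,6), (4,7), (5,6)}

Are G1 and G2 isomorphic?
Yes, isomorphic

The graphs are isomorphic.
One valid mapping φ: V(G1) → V(G2): 0→0, 1→6, 2→7, 3→5, 4→4, 5→3, 6→1, 7→2

Verify φ preserves adjacency — for each edge of G1, its image is an edge of G2:
  (0,3) → (φ(0),φ(3)) = (0,5) ∈ E(G2) ✓
  (0,4) → (φ(0),φ(4)) = (0,4) ∈ E(G2) ✓
  (1,3) → (φ(1),φ(3)) = (5,6) ∈ E(G2) ✓
  (1,4) → (φ(1),φ(4)) = (4,6) ∈ E(G2) ✓
  (1,5) → (φ(1),φ(5)) = (3,6) ∈ E(G2) ✓
  (1,7) → (φ(1),φ(7)) = (2,6) ∈ E(G2) ✓
  (2,4) → (φ(2),φ(4)) = (4,7) ∈ E(G2) ✓
  (2,5) → (φ(2),φ(5)) = (3,7) ∈ E(G2) ✓
  (2,7) → (φ(2),φ(7)) = (2,7) ∈ E(G2) ✓
  (3,6) → (φ(3),φ(6)) = (1,5) ∈ E(G2) ✓
  (4,7) → (φ(4),φ(7)) = (2,4) ∈ E(G2) ✓
  (5,6) → (φ(5),φ(6)) = (1,3) ∈ E(G2) ✓
  (6,7) → (φ(6),φ(7)) = (1,2) ∈ E(G2) ✓
All 13 edges of G1 map to edges of G2, and |E(G1)| = |E(G2)| = 13, so φ is a bijection on edges as well as vertices. Hence G1 ≅ G2.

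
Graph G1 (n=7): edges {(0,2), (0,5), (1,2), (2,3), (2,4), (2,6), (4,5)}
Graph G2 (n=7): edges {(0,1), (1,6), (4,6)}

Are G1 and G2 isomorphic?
No, not isomorphic

The graphs are NOT isomorphic.

Connected components of G1: 1 component(s) with vertex sets [[0, 1, 2, 3, 4, 5, 6]], sizes [7].
Connected components of G2: 4 component(s) with vertex sets [[2], [3], [5], [0, 1, 4, 6]], sizes [1, 1, 1, 4].
The number of connected components (and the multiset of component sizes) is an isomorphism invariant — an isomorphism maps each component of G1 bijectively onto a component of G2. Since G1 has 1 component(s) and G2 has 4, they cannot be isomorphic.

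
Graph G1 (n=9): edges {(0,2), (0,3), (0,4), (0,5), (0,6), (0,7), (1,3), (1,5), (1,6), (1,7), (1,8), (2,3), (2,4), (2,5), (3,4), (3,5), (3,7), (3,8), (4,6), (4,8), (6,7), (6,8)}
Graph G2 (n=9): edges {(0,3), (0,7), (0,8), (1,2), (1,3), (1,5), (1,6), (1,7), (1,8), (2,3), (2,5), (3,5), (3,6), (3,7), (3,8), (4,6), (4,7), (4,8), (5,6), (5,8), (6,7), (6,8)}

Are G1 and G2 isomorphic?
No, not isomorphic

The graphs are NOT isomorphic.

Degrees in G1: deg(0)=6, deg(1)=5, deg(2)=4, deg(3)=7, deg(4)=5, deg(5)=4, deg(6)=5, deg(7)=4, deg(8)=4.
Sorted degree sequence of G1: [7, 6, 5, 5, 5, 4, 4, 4, 4].
Degrees in G2: deg(0)=3, deg(1)=6, deg(2)=3, deg(3)=7, deg(4)=3, deg(5)=5, deg(6)=6, deg(7)=5, deg(8)=6.
Sorted degree sequence of G2: [7, 6, 6, 6, 5, 5, 3, 3, 3].
The (sorted) degree sequence is an isomorphism invariant, so since G1 and G2 have different degree sequences they cannot be isomorphic.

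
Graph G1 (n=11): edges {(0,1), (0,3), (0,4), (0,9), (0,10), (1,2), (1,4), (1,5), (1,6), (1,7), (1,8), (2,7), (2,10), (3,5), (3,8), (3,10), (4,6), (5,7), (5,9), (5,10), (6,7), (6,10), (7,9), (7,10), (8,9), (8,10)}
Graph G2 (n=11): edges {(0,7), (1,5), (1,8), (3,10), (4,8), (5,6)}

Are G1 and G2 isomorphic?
No, not isomorphic

The graphs are NOT isomorphic.

Connected components of G1: 1 component(s) with vertex sets [[0, 1, 2, 3, 4, 5, 6, 7, 8, 9, 10]], sizes [11].
Connected components of G2: 5 component(s) with vertex sets [[2], [9], [0, 7], [3, 10], [1, 4, 5, 6, 8]], sizes [1, 1, 2, 2, 5].
The number of connected components (and the multiset of component sizes) is an isomorphism invariant — an isomorphism maps each component of G1 bijectively onto a component of G2. Since G1 has 1 component(s) and G2 has 5, they cannot be isomorphic.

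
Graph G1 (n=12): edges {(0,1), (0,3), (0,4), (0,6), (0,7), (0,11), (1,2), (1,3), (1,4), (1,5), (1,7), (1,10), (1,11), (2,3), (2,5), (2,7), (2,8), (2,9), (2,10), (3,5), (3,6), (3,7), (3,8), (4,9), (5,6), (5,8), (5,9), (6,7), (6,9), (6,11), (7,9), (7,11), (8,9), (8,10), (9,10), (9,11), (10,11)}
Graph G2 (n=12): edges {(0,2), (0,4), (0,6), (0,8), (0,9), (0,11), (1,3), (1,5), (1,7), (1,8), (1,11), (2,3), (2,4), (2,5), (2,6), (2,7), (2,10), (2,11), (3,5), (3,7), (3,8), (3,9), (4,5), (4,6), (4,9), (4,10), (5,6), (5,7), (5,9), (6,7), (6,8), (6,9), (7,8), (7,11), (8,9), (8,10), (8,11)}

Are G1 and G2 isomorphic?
Yes, isomorphic

The graphs are isomorphic.
One valid mapping φ: V(G1) → V(G2): 0→4, 1→2, 2→7, 3→5, 4→10, 5→3, 6→9, 7→6, 8→1, 9→8, 10→11, 11→0

Verify φ preserves adjacency — for each edge of G1, its image is an edge of G2:
  (0,1) → (φ(0),φ(1)) = (2,4) ∈ E(G2) ✓
  (0,3) → (φ(0),φ(3)) = (4,5) ∈ E(G2) ✓
  (0,4) → (φ(0),φ(4)) = (4,10) ∈ E(G2) ✓
  (0,6) → (φ(0),φ(6)) = (4,9) ∈ E(G2) ✓
  (0,7) → (φ(0),φ(7)) = (4,6) ∈ E(G2) ✓
  (0,11) → (φ(0),φ(11)) = (0,4) ∈ E(G2) ✓
  (1,2) → (φ(1),φ(2)) = (2,7) ∈ E(G2) ✓
  (1,3) → (φ(1),φ(3)) = (2,5) ∈ E(G2) ✓
  (1,4) → (φ(1),φ(4)) = (2,10) ∈ E(G2) ✓
  (1,5) → (φ(1),φ(5)) = (2,3) ∈ E(G2) ✓
  (1,7) → (φ(1),φ(7)) = (2,6) ∈ E(G2) ✓
  (1,10) → (φ(1),φ(10)) = (2,11) ∈ E(G2) ✓
  (1,11) → (φ(1),φ(11)) = (0,2) ∈ E(G2) ✓
  (2,3) → (φ(2),φ(3)) = (5,7) ∈ E(G2) ✓
  (2,5) → (φ(2),φ(5)) = (3,7) ∈ E(G2) ✓
  (2,7) → (φ(2),φ(7)) = (6,7) ∈ E(G2) ✓
  (2,8) → (φ(2),φ(8)) = (1,7) ∈ E(G2) ✓
  (2,9) → (φ(2),φ(9)) = (7,8) ∈ E(G2) ✓
  (2,10) → (φ(2),φ(10)) = (7,11) ∈ E(G2) ✓
  (3,5) → (φ(3),φ(5)) = (3,5) ∈ E(G2) ✓
  (3,6) → (φ(3),φ(6)) = (5,9) ∈ E(G2) ✓
  (3,7) → (φ(3),φ(7)) = (5,6) ∈ E(G2) ✓
  (3,8) → (φ(3),φ(8)) = (1,5) ∈ E(G2) ✓
  (4,9) → (φ(4),φ(9)) = (8,10) ∈ E(G2) ✓
  (5,6) → (φ(5),φ(6)) = (3,9) ∈ E(G2) ✓
  (5,8) → (φ(5),φ(8)) = (1,3) ∈ E(G2) ✓
  (5,9) → (φ(5),φ(9)) = (3,8) ∈ E(G2) ✓
  (6,7) → (φ(6),φ(7)) = (6,9) ∈ E(G2) ✓
  (6,9) → (φ(6),φ(9)) = (8,9) ∈ E(G2) ✓
  (6,11) → (φ(6),φ(11)) = (0,9) ∈ E(G2) ✓
  (7,9) → (φ(7),φ(9)) = (6,8) ∈ E(G2) ✓
  (7,11) → (φ(7),φ(11)) = (0,6) ∈ E(G2) ✓
  (8,9) → (φ(8),φ(9)) = (1,8) ∈ E(G2) ✓
  (8,10) → (φ(8),φ(10)) = (1,11) ∈ E(G2) ✓
  (9,10) → (φ(9),φ(10)) = (8,11) ∈ E(G2) ✓
  (9,11) → (φ(9),φ(11)) = (0,8) ∈ E(G2) ✓
  (10,11) → (φ(10),φ(11)) = (0,11) ∈ E(G2) ✓
All 37 edges of G1 map to edges of G2, and |E(G1)| = |E(G2)| = 37, so φ is a bijection on edges as well as vertices. Hence G1 ≅ G2.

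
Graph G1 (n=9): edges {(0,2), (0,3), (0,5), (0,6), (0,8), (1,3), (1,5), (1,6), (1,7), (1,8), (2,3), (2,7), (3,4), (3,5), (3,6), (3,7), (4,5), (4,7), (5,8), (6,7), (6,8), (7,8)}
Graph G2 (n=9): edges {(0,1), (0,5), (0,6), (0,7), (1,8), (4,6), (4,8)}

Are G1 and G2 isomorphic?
No, not isomorphic

The graphs are NOT isomorphic.

Connected components of G1: 1 component(s) with vertex sets [[0, 1, 2, 3, 4, 5, 6, 7, 8]], sizes [9].
Connected components of G2: 3 component(s) with vertex sets [[2], [3], [0, 1, 4, 5, 6, 7, 8]], sizes [1, 1, 7].
The number of connected components (and the multiset of component sizes) is an isomorphism invariant — an isomorphism maps each component of G1 bijectively onto a component of G2. Since G1 has 1 component(s) and G2 has 3, they cannot be isomorphic.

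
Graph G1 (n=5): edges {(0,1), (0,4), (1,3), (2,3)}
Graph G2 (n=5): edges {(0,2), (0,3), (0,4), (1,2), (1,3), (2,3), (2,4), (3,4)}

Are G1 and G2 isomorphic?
No, not isomorphic

The graphs are NOT isomorphic.

Counting triangles (3-cliques): G1 has 0, G2 has 5.
Triangle count is an isomorphism invariant, so differing triangle counts rule out isomorphism.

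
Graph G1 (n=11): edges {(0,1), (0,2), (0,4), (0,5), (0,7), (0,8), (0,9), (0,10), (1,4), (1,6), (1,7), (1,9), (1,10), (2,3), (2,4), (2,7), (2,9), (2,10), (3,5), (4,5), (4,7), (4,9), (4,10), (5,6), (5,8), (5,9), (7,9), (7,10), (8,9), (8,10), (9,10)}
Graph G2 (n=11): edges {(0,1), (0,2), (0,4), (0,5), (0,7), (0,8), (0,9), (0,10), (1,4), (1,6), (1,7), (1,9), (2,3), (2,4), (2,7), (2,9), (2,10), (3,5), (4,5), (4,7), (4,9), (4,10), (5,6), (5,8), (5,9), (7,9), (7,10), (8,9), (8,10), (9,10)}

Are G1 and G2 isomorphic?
No, not isomorphic

The graphs are NOT isomorphic.

Counting edges: G1 has 31 edge(s); G2 has 30 edge(s).
Edge count is an isomorphism invariant (a bijection on vertices induces a bijection on edges), so differing edge counts rule out isomorphism.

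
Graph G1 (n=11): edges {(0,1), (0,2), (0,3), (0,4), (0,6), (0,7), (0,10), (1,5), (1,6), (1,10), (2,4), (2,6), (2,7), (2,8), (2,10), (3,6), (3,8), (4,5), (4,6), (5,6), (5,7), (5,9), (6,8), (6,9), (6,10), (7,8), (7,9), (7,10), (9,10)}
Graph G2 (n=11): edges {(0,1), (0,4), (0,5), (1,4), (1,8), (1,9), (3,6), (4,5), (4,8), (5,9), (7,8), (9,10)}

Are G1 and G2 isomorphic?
No, not isomorphic

The graphs are NOT isomorphic.

Connected components of G1: 1 component(s) with vertex sets [[0, 1, 2, 3, 4, 5, 6, 7, 8, 9, 10]], sizes [11].
Connected components of G2: 3 component(s) with vertex sets [[2], [3, 6], [0, 1, 4, 5, 7, 8, 9, 10]], sizes [1, 2, 8].
The number of connected components (and the multiset of component sizes) is an isomorphism invariant — an isomorphism maps each component of G1 bijectively onto a component of G2. Since G1 has 1 component(s) and G2 has 3, they cannot be isomorphic.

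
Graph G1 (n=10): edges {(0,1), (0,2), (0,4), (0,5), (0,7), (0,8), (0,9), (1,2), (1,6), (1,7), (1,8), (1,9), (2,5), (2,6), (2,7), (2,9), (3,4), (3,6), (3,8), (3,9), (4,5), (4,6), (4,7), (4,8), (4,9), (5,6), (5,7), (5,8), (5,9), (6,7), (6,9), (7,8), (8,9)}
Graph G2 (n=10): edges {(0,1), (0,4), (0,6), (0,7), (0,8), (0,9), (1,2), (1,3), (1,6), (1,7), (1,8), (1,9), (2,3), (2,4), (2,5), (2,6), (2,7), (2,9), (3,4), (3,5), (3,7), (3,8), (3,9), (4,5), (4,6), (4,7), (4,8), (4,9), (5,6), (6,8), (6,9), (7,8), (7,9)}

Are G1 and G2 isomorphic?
Yes, isomorphic

The graphs are isomorphic.
One valid mapping φ: V(G1) → V(G2): 0→7, 1→8, 2→0, 3→5, 4→2, 5→9, 6→6, 7→1, 8→3, 9→4

Verify φ preserves adjacency — for each edge of G1, its image is an edge of G2:
  (0,1) → (φ(0),φ(1)) = (7,8) ∈ E(G2) ✓
  (0,2) → (φ(0),φ(2)) = (0,7) ∈ E(G2) ✓
  (0,4) → (φ(0),φ(4)) = (2,7) ∈ E(G2) ✓
  (0,5) → (φ(0),φ(5)) = (7,9) ∈ E(G2) ✓
  (0,7) → (φ(0),φ(7)) = (1,7) ∈ E(G2) ✓
  (0,8) → (φ(0),φ(8)) = (3,7) ∈ E(G2) ✓
  (0,9) → (φ(0),φ(9)) = (4,7) ∈ E(G2) ✓
  (1,2) → (φ(1),φ(2)) = (0,8) ∈ E(G2) ✓
  (1,6) → (φ(1),φ(6)) = (6,8) ∈ E(G2) ✓
  (1,7) → (φ(1),φ(7)) = (1,8) ∈ E(G2) ✓
  (1,8) → (φ(1),φ(8)) = (3,8) ∈ E(G2) ✓
  (1,9) → (φ(1),φ(9)) = (4,8) ∈ E(G2) ✓
  (2,5) → (φ(2),φ(5)) = (0,9) ∈ E(G2) ✓
  (2,6) → (φ(2),φ(6)) = (0,6) ∈ E(G2) ✓
  (2,7) → (φ(2),φ(7)) = (0,1) ∈ E(G2) ✓
  (2,9) → (φ(2),φ(9)) = (0,4) ∈ E(G2) ✓
  (3,4) → (φ(3),φ(4)) = (2,5) ∈ E(G2) ✓
  (3,6) → (φ(3),φ(6)) = (5,6) ∈ E(G2) ✓
  (3,8) → (φ(3),φ(8)) = (3,5) ∈ E(G2) ✓
  (3,9) → (φ(3),φ(9)) = (4,5) ∈ E(G2) ✓
  (4,5) → (φ(4),φ(5)) = (2,9) ∈ E(G2) ✓
  (4,6) → (φ(4),φ(6)) = (2,6) ∈ E(G2) ✓
  (4,7) → (φ(4),φ(7)) = (1,2) ∈ E(G2) ✓
  (4,8) → (φ(4),φ(8)) = (2,3) ∈ E(G2) ✓
  (4,9) → (φ(4),φ(9)) = (2,4) ∈ E(G2) ✓
  (5,6) → (φ(5),φ(6)) = (6,9) ∈ E(G2) ✓
  (5,7) → (φ(5),φ(7)) = (1,9) ∈ E(G2) ✓
  (5,8) → (φ(5),φ(8)) = (3,9) ∈ E(G2) ✓
  (5,9) → (φ(5),φ(9)) = (4,9) ∈ E(G2) ✓
  (6,7) → (φ(6),φ(7)) = (1,6) ∈ E(G2) ✓
  (6,9) → (φ(6),φ(9)) = (4,6) ∈ E(G2) ✓
  (7,8) → (φ(7),φ(8)) = (1,3) ∈ E(G2) ✓
  (8,9) → (φ(8),φ(9)) = (3,4) ∈ E(G2) ✓
All 33 edges of G1 map to edges of G2, and |E(G1)| = |E(G2)| = 33, so φ is a bijection on edges as well as vertices. Hence G1 ≅ G2.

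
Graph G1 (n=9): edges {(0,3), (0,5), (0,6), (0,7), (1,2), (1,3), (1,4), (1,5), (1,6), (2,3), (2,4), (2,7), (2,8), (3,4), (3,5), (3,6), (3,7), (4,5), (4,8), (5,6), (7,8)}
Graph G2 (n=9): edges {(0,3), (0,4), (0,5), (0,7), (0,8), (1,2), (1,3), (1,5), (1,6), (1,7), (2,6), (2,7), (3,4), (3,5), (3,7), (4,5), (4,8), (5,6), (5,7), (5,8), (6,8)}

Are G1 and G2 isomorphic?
Yes, isomorphic

The graphs are isomorphic.
One valid mapping φ: V(G1) → V(G2): 0→8, 1→3, 2→1, 3→5, 4→7, 5→0, 6→4, 7→6, 8→2

Verify φ preserves adjacency — for each edge of G1, its image is an edge of G2:
  (0,3) → (φ(0),φ(3)) = (5,8) ∈ E(G2) ✓
  (0,5) → (φ(0),φ(5)) = (0,8) ∈ E(G2) ✓
  (0,6) → (φ(0),φ(6)) = (4,8) ∈ E(G2) ✓
  (0,7) → (φ(0),φ(7)) = (6,8) ∈ E(G2) ✓
  (1,2) → (φ(1),φ(2)) = (1,3) ∈ E(G2) ✓
  (1,3) → (φ(1),φ(3)) = (3,5) ∈ E(G2) ✓
  (1,4) → (φ(1),φ(4)) = (3,7) ∈ E(G2) ✓
  (1,5) → (φ(1),φ(5)) = (0,3) ∈ E(G2) ✓
  (1,6) → (φ(1),φ(6)) = (3,4) ∈ E(G2) ✓
  (2,3) → (φ(2),φ(3)) = (1,5) ∈ E(G2) ✓
  (2,4) → (φ(2),φ(4)) = (1,7) ∈ E(G2) ✓
  (2,7) → (φ(2),φ(7)) = (1,6) ∈ E(G2) ✓
  (2,8) → (φ(2),φ(8)) = (1,2) ∈ E(G2) ✓
  (3,4) → (φ(3),φ(4)) = (5,7) ∈ E(G2) ✓
  (3,5) → (φ(3),φ(5)) = (0,5) ∈ E(G2) ✓
  (3,6) → (φ(3),φ(6)) = (4,5) ∈ E(G2) ✓
  (3,7) → (φ(3),φ(7)) = (5,6) ∈ E(G2) ✓
  (4,5) → (φ(4),φ(5)) = (0,7) ∈ E(G2) ✓
  (4,8) → (φ(4),φ(8)) = (2,7) ∈ E(G2) ✓
  (5,6) → (φ(5),φ(6)) = (0,4) ∈ E(G2) ✓
  (7,8) → (φ(7),φ(8)) = (2,6) ∈ E(G2) ✓
All 21 edges of G1 map to edges of G2, and |E(G1)| = |E(G2)| = 21, so φ is a bijection on edges as well as vertices. Hence G1 ≅ G2.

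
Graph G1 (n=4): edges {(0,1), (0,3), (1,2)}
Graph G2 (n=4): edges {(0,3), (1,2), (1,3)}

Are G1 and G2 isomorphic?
Yes, isomorphic

The graphs are isomorphic.
One valid mapping φ: V(G1) → V(G2): 0→3, 1→1, 2→2, 3→0

Verify φ preserves adjacency — for each edge of G1, its image is an edge of G2:
  (0,1) → (φ(0),φ(1)) = (1,3) ∈ E(G2) ✓
  (0,3) → (φ(0),φ(3)) = (0,3) ∈ E(G2) ✓
  (1,2) → (φ(1),φ(2)) = (1,2) ∈ E(G2) ✓
All 3 edges of G1 map to edges of G2, and |E(G1)| = |E(G2)| = 3, so φ is a bijection on edges as well as vertices. Hence G1 ≅ G2.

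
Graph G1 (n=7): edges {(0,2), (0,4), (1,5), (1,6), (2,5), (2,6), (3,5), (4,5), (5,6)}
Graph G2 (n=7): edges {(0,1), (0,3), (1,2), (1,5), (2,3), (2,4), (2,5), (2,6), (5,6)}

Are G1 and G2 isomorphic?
Yes, isomorphic

The graphs are isomorphic.
One valid mapping φ: V(G1) → V(G2): 0→0, 1→6, 2→1, 3→4, 4→3, 5→2, 6→5

Verify φ preserves adjacency — for each edge of G1, its image is an edge of G2:
  (0,2) → (φ(0),φ(2)) = (0,1) ∈ E(G2) ✓
  (0,4) → (φ(0),φ(4)) = (0,3) ∈ E(G2) ✓
  (1,5) → (φ(1),φ(5)) = (2,6) ∈ E(G2) ✓
  (1,6) → (φ(1),φ(6)) = (5,6) ∈ E(G2) ✓
  (2,5) → (φ(2),φ(5)) = (1,2) ∈ E(G2) ✓
  (2,6) → (φ(2),φ(6)) = (1,5) ∈ E(G2) ✓
  (3,5) → (φ(3),φ(5)) = (2,4) ∈ E(G2) ✓
  (4,5) → (φ(4),φ(5)) = (2,3) ∈ E(G2) ✓
  (5,6) → (φ(5),φ(6)) = (2,5) ∈ E(G2) ✓
All 9 edges of G1 map to edges of G2, and |E(G1)| = |E(G2)| = 9, so φ is a bijection on edges as well as vertices. Hence G1 ≅ G2.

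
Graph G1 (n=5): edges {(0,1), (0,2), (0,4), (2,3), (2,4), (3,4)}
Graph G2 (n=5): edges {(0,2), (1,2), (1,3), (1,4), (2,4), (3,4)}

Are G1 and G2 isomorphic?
Yes, isomorphic

The graphs are isomorphic.
One valid mapping φ: V(G1) → V(G2): 0→2, 1→0, 2→1, 3→3, 4→4

Verify φ preserves adjacency — for each edge of G1, its image is an edge of G2:
  (0,1) → (φ(0),φ(1)) = (0,2) ∈ E(G2) ✓
  (0,2) → (φ(0),φ(2)) = (1,2) ∈ E(G2) ✓
  (0,4) → (φ(0),φ(4)) = (2,4) ∈ E(G2) ✓
  (2,3) → (φ(2),φ(3)) = (1,3) ∈ E(G2) ✓
  (2,4) → (φ(2),φ(4)) = (1,4) ∈ E(G2) ✓
  (3,4) → (φ(3),φ(4)) = (3,4) ∈ E(G2) ✓
All 6 edges of G1 map to edges of G2, and |E(G1)| = |E(G2)| = 6, so φ is a bijection on edges as well as vertices. Hence G1 ≅ G2.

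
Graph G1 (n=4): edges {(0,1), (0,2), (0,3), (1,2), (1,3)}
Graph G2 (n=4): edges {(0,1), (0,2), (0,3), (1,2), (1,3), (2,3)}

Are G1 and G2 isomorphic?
No, not isomorphic

The graphs are NOT isomorphic.

Counting edges: G1 has 5 edge(s); G2 has 6 edge(s).
Edge count is an isomorphism invariant (a bijection on vertices induces a bijection on edges), so differing edge counts rule out isomorphism.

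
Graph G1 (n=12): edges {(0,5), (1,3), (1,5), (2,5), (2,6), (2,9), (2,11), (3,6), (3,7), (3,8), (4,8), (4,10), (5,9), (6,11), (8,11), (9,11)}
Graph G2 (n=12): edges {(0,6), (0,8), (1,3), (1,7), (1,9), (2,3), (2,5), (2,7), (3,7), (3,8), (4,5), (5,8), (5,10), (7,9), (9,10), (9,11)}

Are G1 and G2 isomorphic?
Yes, isomorphic

The graphs are isomorphic.
One valid mapping φ: V(G1) → V(G2): 0→11, 1→10, 2→7, 3→5, 4→0, 5→9, 6→2, 7→4, 8→8, 9→1, 10→6, 11→3

Verify φ preserves adjacency — for each edge of G1, its image is an edge of G2:
  (0,5) → (φ(0),φ(5)) = (9,11) ∈ E(G2) ✓
  (1,3) → (φ(1),φ(3)) = (5,10) ∈ E(G2) ✓
  (1,5) → (φ(1),φ(5)) = (9,10) ∈ E(G2) ✓
  (2,5) → (φ(2),φ(5)) = (7,9) ∈ E(G2) ✓
  (2,6) → (φ(2),φ(6)) = (2,7) ∈ E(G2) ✓
  (2,9) → (φ(2),φ(9)) = (1,7) ∈ E(G2) ✓
  (2,11) → (φ(2),φ(11)) = (3,7) ∈ E(G2) ✓
  (3,6) → (φ(3),φ(6)) = (2,5) ∈ E(G2) ✓
  (3,7) → (φ(3),φ(7)) = (4,5) ∈ E(G2) ✓
  (3,8) → (φ(3),φ(8)) = (5,8) ∈ E(G2) ✓
  (4,8) → (φ(4),φ(8)) = (0,8) ∈ E(G2) ✓
  (4,10) → (φ(4),φ(10)) = (0,6) ∈ E(G2) ✓
  (5,9) → (φ(5),φ(9)) = (1,9) ∈ E(G2) ✓
  (6,11) → (φ(6),φ(11)) = (2,3) ∈ E(G2) ✓
  (8,11) → (φ(8),φ(11)) = (3,8) ∈ E(G2) ✓
  (9,11) → (φ(9),φ(11)) = (1,3) ∈ E(G2) ✓
All 16 edges of G1 map to edges of G2, and |E(G1)| = |E(G2)| = 16, so φ is a bijection on edges as well as vertices. Hence G1 ≅ G2.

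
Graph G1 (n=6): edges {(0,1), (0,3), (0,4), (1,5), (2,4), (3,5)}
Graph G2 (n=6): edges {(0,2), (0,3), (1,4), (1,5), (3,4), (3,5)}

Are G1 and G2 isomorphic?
Yes, isomorphic

The graphs are isomorphic.
One valid mapping φ: V(G1) → V(G2): 0→3, 1→4, 2→2, 3→5, 4→0, 5→1

Verify φ preserves adjacency — for each edge of G1, its image is an edge of G2:
  (0,1) → (φ(0),φ(1)) = (3,4) ∈ E(G2) ✓
  (0,3) → (φ(0),φ(3)) = (3,5) ∈ E(G2) ✓
  (0,4) → (φ(0),φ(4)) = (0,3) ∈ E(G2) ✓
  (1,5) → (φ(1),φ(5)) = (1,4) ∈ E(G2) ✓
  (2,4) → (φ(2),φ(4)) = (0,2) ∈ E(G2) ✓
  (3,5) → (φ(3),φ(5)) = (1,5) ∈ E(G2) ✓
All 6 edges of G1 map to edges of G2, and |E(G1)| = |E(G2)| = 6, so φ is a bijection on edges as well as vertices. Hence G1 ≅ G2.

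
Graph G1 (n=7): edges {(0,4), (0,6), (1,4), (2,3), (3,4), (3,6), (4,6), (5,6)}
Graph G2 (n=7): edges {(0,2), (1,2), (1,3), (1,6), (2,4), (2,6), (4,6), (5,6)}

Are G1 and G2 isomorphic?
Yes, isomorphic

The graphs are isomorphic.
One valid mapping φ: V(G1) → V(G2): 0→4, 1→5, 2→3, 3→1, 4→6, 5→0, 6→2

Verify φ preserves adjacency — for each edge of G1, its image is an edge of G2:
  (0,4) → (φ(0),φ(4)) = (4,6) ∈ E(G2) ✓
  (0,6) → (φ(0),φ(6)) = (2,4) ∈ E(G2) ✓
  (1,4) → (φ(1),φ(4)) = (5,6) ∈ E(G2) ✓
  (2,3) → (φ(2),φ(3)) = (1,3) ∈ E(G2) ✓
  (3,4) → (φ(3),φ(4)) = (1,6) ∈ E(G2) ✓
  (3,6) → (φ(3),φ(6)) = (1,2) ∈ E(G2) ✓
  (4,6) → (φ(4),φ(6)) = (2,6) ∈ E(G2) ✓
  (5,6) → (φ(5),φ(6)) = (0,2) ∈ E(G2) ✓
All 8 edges of G1 map to edges of G2, and |E(G1)| = |E(G2)| = 8, so φ is a bijection on edges as well as vertices. Hence G1 ≅ G2.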